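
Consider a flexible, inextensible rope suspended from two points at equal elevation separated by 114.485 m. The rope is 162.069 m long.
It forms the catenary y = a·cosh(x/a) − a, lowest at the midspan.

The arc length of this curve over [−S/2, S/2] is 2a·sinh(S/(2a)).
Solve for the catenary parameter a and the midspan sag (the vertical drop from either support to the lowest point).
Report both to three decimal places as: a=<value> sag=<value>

a=38.322 sag=51.317

seed: a₀ = √(S³/(24(L−S))) = √(114.485³/(24·47.584)) = 36.248229
iter 1: u=1.579181  f(a)=+6.298e+00  f'(a)=-3.341e+00  a ← 36.248229 − (+6.298e+00/-3.341e+00) = 38.133154
iter 2: u=1.501122  f(a)=+5.246e-01  f'(a)=-2.806e+00  a ← 38.133154 − (+5.246e-01/-2.806e+00) = 38.320123
iter 3: u=1.493797  f(a)=+4.371e-03  f'(a)=-2.759e+00  a ← 38.320123 − (+4.371e-03/-2.759e+00) = 38.321707
iter 4: u=1.493736  f(a)=+3.089e-07  f'(a)=-2.759e+00  a ← 38.321707 − (+3.089e-07/-2.759e+00) = 38.321707
iter 5: u=1.493736  f(a)=+2.842e-14  f'(a)=-2.759e+00  a ← 38.321707 − (+2.842e-14/-2.759e+00) = 38.321707
converged: |Δa| < 1e-12 after 5 iterations
sag = a·(cosh(S/(2a)) − 1) = 38.321707·(cosh(1.493736) − 1) = 51.317254
T_max/T_min = cosh(S/(2a)) = 2.339117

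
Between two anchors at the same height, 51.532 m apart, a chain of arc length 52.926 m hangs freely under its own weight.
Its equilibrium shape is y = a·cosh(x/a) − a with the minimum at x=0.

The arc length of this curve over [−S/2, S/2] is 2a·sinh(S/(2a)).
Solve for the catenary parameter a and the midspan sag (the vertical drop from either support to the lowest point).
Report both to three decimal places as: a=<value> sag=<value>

seed: a₀ = √(S³/(24(L−S))) = √(51.532³/(24·1.394)) = 63.955587
iter 1: u=0.402873  f(a)=+1.136e-02  f'(a)=-4.430e-02  a ← 63.955587 − (+1.136e-02/-4.430e-02) = 64.211918
iter 2: u=0.401265  f(a)=+6.864e-05  f'(a)=-4.377e-02  a ← 64.211918 − (+6.864e-05/-4.377e-02) = 64.213487
iter 3: u=0.401255  f(a)=+2.541e-09  f'(a)=-4.377e-02  a ← 64.213487 − (+2.541e-09/-4.377e-02) = 64.213487
iter 4: u=0.401255  f(a)=+0.000e+00  f'(a)=-4.377e-02  a ← 64.213487 − (+0.000e+00/-4.377e-02) = 64.213487
converged: |Δa| < 1e-12 after 4 iterations
sag = a·(cosh(S/(2a)) − 1) = 64.213487·(cosh(0.401255) − 1) = 5.239103
T_max/T_min = cosh(S/(2a)) = 1.081589

a=64.213 sag=5.239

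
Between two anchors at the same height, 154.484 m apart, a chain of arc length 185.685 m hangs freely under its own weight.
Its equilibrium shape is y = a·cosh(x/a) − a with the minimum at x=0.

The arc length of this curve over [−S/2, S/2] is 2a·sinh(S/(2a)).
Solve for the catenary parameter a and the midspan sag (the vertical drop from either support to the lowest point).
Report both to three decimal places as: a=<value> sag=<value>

seed: a₀ = √(S³/(24(L−S))) = √(154.484³/(24·31.201)) = 70.167400
iter 1: u=1.100825  f(a)=+1.946e+00  f'(a)=-1.002e+00  a ← 70.167400 − (+1.946e+00/-1.002e+00) = 72.109731
iter 2: u=1.071173  f(a)=+8.373e-02  f'(a)=-9.173e-01  a ← 72.109731 − (+8.373e-02/-9.173e-01) = 72.201003
iter 3: u=1.069819  f(a)=+1.704e-04  f'(a)=-9.136e-01  a ← 72.201003 − (+1.704e-04/-9.136e-01) = 72.201190
iter 4: u=1.069816  f(a)=+7.094e-10  f'(a)=-9.136e-01  a ← 72.201190 − (+7.094e-10/-9.136e-01) = 72.201190
iter 5: u=1.069816  f(a)=+0.000e+00  f'(a)=-9.136e-01  a ← 72.201190 − (+0.000e+00/-9.136e-01) = 72.201190
converged: |Δa| < 1e-12 after 5 iterations
sag = a·(cosh(S/(2a)) − 1) = 72.201190·(cosh(1.069816) − 1) = 45.411487
T_max/T_min = cosh(S/(2a)) = 1.628958

a=72.201 sag=45.411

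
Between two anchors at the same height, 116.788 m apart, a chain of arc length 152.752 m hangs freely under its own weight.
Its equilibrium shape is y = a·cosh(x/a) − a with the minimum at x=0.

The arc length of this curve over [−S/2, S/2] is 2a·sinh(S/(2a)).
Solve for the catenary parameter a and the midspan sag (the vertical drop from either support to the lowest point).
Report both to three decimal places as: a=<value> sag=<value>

a=44.818 sag=43.737

seed: a₀ = √(S³/(24(L−S))) = √(116.788³/(24·35.964)) = 42.959351
iter 1: u=1.359285  f(a)=+3.472e+00  f'(a)=-2.005e+00  a ← 42.959351 − (+3.472e+00/-2.005e+00) = 44.691399
iter 2: u=1.306605  f(a)=+2.210e-01  f'(a)=-1.757e+00  a ← 44.691399 − (+2.210e-01/-1.757e+00) = 44.817211
iter 3: u=1.302937  f(a)=+1.030e-03  f'(a)=-1.741e+00  a ← 44.817211 − (+1.030e-03/-1.741e+00) = 44.817804
iter 4: u=1.302920  f(a)=+2.262e-08  f'(a)=-1.741e+00  a ← 44.817804 − (+2.262e-08/-1.741e+00) = 44.817804
iter 5: u=1.302920  f(a)=+0.000e+00  f'(a)=-1.741e+00  a ← 44.817804 − (+0.000e+00/-1.741e+00) = 44.817804
converged: |Δa| < 1e-12 after 5 iterations
sag = a·(cosh(S/(2a)) − 1) = 44.817804·(cosh(1.302920) − 1) = 43.736863
T_max/T_min = cosh(S/(2a)) = 1.975881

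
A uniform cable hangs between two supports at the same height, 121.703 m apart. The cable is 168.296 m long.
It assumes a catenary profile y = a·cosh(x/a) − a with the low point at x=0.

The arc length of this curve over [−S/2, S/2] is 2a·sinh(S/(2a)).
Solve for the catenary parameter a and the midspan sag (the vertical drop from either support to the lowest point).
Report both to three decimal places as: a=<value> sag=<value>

seed: a₀ = √(S³/(24(L−S))) = √(121.703³/(24·46.593)) = 40.150039
iter 1: u=1.515603  f(a)=+5.654e+00  f'(a)=-2.900e+00  a ← 40.150039 − (+5.654e+00/-2.900e+00) = 42.099719
iter 2: u=1.445413  f(a)=+4.379e-01  f'(a)=-2.466e+00  a ← 42.099719 − (+4.379e-01/-2.466e+00) = 42.277260
iter 3: u=1.439343  f(a)=+3.115e-03  f'(a)=-2.431e+00  a ← 42.277260 − (+3.115e-03/-2.431e+00) = 42.278541
iter 4: u=1.439300  f(a)=+1.600e-07  f'(a)=-2.431e+00  a ← 42.278541 − (+1.600e-07/-2.431e+00) = 42.278541
iter 5: u=1.439300  f(a)=+0.000e+00  f'(a)=-2.431e+00  a ← 42.278541 − (+0.000e+00/-2.431e+00) = 42.278541
converged: |Δa| < 1e-12 after 5 iterations
sag = a·(cosh(S/(2a)) − 1) = 42.278541·(cosh(1.439300) − 1) = 51.893434
T_max/T_min = cosh(S/(2a)) = 2.227418

a=42.279 sag=51.893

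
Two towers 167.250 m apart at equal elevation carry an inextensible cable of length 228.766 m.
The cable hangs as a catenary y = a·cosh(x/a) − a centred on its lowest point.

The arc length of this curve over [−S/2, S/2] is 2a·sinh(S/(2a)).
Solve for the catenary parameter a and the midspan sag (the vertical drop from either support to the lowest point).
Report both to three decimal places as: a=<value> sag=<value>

seed: a₀ = √(S³/(24(L−S))) = √(167.250³/(24·61.516)) = 56.292369
iter 1: u=1.485548  f(a)=+7.156e+00  f'(a)=-2.708e+00  a ← 56.292369 − (+7.156e+00/-2.708e+00) = 58.935244
iter 2: u=1.418930  f(a)=+5.348e-01  f'(a)=-2.317e+00  a ← 58.935244 − (+5.348e-01/-2.317e+00) = 59.166092
iter 3: u=1.413394  f(a)=+3.520e-03  f'(a)=-2.286e+00  a ← 59.166092 − (+3.520e-03/-2.286e+00) = 59.167632
iter 4: u=1.413357  f(a)=+1.548e-07  f'(a)=-2.286e+00  a ← 59.167632 − (+1.548e-07/-2.286e+00) = 59.167632
iter 5: u=1.413357  f(a)=-5.684e-14  f'(a)=-2.286e+00  a ← 59.167632 − (-5.684e-14/-2.286e+00) = 59.167632
converged: |Δa| < 1e-12 after 5 iterations
sag = a·(cosh(S/(2a)) − 1) = 59.167632·(cosh(1.413357) − 1) = 69.612333
T_max/T_min = cosh(S/(2a)) = 2.176527

a=59.168 sag=69.612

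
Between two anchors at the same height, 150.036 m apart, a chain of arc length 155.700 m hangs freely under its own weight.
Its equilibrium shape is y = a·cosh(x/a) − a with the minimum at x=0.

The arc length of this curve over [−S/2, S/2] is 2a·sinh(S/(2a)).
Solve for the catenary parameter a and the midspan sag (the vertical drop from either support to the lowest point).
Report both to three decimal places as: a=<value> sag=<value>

seed: a₀ = √(S³/(24(L−S))) = √(150.036³/(24·5.664)) = 157.625317
iter 1: u=0.475926  f(a)=+6.449e-02  f'(a)=-7.351e-02  a ← 157.625317 − (+6.449e-02/-7.351e-02) = 158.502687
iter 2: u=0.473292  f(a)=+5.424e-04  f'(a)=-7.228e-02  a ← 158.502687 − (+5.424e-04/-7.228e-02) = 158.510192
iter 3: u=0.473269  f(a)=+3.910e-08  f'(a)=-7.227e-02  a ← 158.510192 − (+3.910e-08/-7.227e-02) = 158.510193
iter 4: u=0.473269  f(a)=-2.842e-14  f'(a)=-7.227e-02  a ← 158.510193 − (-2.842e-14/-7.227e-02) = 158.510193
converged: |Δa| < 1e-12 after 4 iterations
sag = a·(cosh(S/(2a)) − 1) = 158.510193·(cosh(0.473269) − 1) = 18.085684
T_max/T_min = cosh(S/(2a)) = 1.114098

a=158.510 sag=18.086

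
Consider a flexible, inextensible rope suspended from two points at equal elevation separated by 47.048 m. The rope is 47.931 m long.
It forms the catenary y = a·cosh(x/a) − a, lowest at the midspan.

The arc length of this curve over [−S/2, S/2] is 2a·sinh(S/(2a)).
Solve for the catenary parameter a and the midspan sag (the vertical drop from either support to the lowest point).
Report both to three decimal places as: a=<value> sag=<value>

a=70.298 sag=3.973

seed: a₀ = √(S³/(24(L−S))) = √(47.048³/(24·0.883)) = 70.101252
iter 1: u=0.335572  f(a)=+4.985e-03  f'(a)=-2.548e-02  a ← 70.101252 − (+4.985e-03/-2.548e-02) = 70.296920
iter 2: u=0.334638  f(a)=+2.095e-05  f'(a)=-2.526e-02  a ← 70.296920 − (+2.095e-05/-2.526e-02) = 70.297749
iter 3: u=0.334634  f(a)=+3.734e-10  f'(a)=-2.526e-02  a ← 70.297749 − (+3.734e-10/-2.526e-02) = 70.297749
iter 4: u=0.334634  f(a)=-7.105e-15  f'(a)=-2.526e-02  a ← 70.297749 − (-7.105e-15/-2.526e-02) = 70.297749
converged: |Δa| < 1e-12 after 4 iterations
sag = a·(cosh(S/(2a)) − 1) = 70.297749·(cosh(0.334634) − 1) = 3.972829
T_max/T_min = cosh(S/(2a)) = 1.056514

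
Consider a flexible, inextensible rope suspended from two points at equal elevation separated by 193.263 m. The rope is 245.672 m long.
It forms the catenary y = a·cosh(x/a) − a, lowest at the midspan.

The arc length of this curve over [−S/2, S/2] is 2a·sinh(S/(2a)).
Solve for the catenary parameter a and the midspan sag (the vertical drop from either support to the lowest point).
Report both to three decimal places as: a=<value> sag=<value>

seed: a₀ = √(S³/(24(L−S))) = √(193.263³/(24·52.409)) = 75.755561
iter 1: u=1.275570  f(a)=+4.433e+00  f'(a)=-1.622e+00  a ← 75.755561 − (+4.433e+00/-1.622e+00) = 78.487970
iter 2: u=1.231163  f(a)=+2.511e-01  f'(a)=-1.443e+00  a ← 78.487970 − (+2.511e-01/-1.443e+00) = 78.661968
iter 3: u=1.228440  f(a)=+9.130e-04  f'(a)=-1.433e+00  a ← 78.661968 − (+9.130e-04/-1.433e+00) = 78.662605
iter 4: u=1.228430  f(a)=+1.216e-08  f'(a)=-1.433e+00  a ← 78.662605 − (+1.216e-08/-1.433e+00) = 78.662605
iter 5: u=1.228430  f(a)=-2.842e-14  f'(a)=-1.433e+00  a ← 78.662605 − (-2.842e-14/-1.433e+00) = 78.662605
converged: |Δa| < 1e-12 after 5 iterations
sag = a·(cosh(S/(2a)) − 1) = 78.662605·(cosh(1.228430) − 1) = 67.202018
T_max/T_min = cosh(S/(2a)) = 1.854307

a=78.663 sag=67.202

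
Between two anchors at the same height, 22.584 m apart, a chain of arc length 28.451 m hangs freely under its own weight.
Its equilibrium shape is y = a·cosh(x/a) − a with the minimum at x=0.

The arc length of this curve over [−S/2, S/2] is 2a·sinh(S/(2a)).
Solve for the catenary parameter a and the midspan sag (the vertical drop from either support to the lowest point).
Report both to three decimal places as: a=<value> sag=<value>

a=9.378 sag=7.661

seed: a₀ = √(S³/(24(L−S))) = √(22.584³/(24·5.867)) = 9.044564
iter 1: u=1.248485  f(a)=+4.746e-01  f'(a)=-1.511e+00  a ← 9.044564 − (+4.746e-01/-1.511e+00) = 9.358621
iter 2: u=1.206588  f(a)=+2.584e-02  f'(a)=-1.351e+00  a ← 9.358621 − (+2.584e-02/-1.351e+00) = 9.377752
iter 3: u=1.204127  f(a)=+8.636e-05  f'(a)=-1.342e+00  a ← 9.377752 − (+8.636e-05/-1.342e+00) = 9.377816
iter 4: u=1.204118  f(a)=+9.717e-10  f'(a)=-1.342e+00  a ← 9.377816 − (+9.717e-10/-1.342e+00) = 9.377816
iter 5: u=1.204118  f(a)=-3.553e-15  f'(a)=-1.342e+00  a ← 9.377816 − (-3.553e-15/-1.342e+00) = 9.377816
converged: |Δa| < 1e-12 after 5 iterations
sag = a·(cosh(S/(2a)) − 1) = 9.377816·(cosh(1.204118) − 1) = 7.660619
T_max/T_min = cosh(S/(2a)) = 1.816887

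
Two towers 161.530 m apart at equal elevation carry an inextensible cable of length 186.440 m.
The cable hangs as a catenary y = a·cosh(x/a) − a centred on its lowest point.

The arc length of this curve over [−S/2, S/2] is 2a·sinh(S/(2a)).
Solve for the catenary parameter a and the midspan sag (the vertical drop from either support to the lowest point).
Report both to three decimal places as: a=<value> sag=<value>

seed: a₀ = √(S³/(24(L−S))) = √(161.530³/(24·24.910)) = 83.962876
iter 1: u=0.961913  f(a)=+1.178e+00  f'(a)=-6.501e-01  a ← 83.962876 − (+1.178e+00/-6.501e-01) = 85.775121
iter 2: u=0.941590  f(a)=+3.922e-02  f'(a)=-6.075e-01  a ← 85.775121 − (+3.922e-02/-6.075e-01) = 85.839691
iter 3: u=0.940882  f(a)=+4.679e-05  f'(a)=-6.060e-01  a ← 85.839691 − (+4.679e-05/-6.060e-01) = 85.839768
iter 4: u=0.940881  f(a)=+6.676e-11  f'(a)=-6.060e-01  a ← 85.839768 − (+6.676e-11/-6.060e-01) = 85.839768
iter 5: u=0.940881  f(a)=+0.000e+00  f'(a)=-6.060e-01  a ← 85.839768 − (+0.000e+00/-6.060e-01) = 85.839768
converged: |Δa| < 1e-12 after 5 iterations
sag = a·(cosh(S/(2a)) − 1) = 85.839768·(cosh(0.940881) − 1) = 40.882109
T_max/T_min = cosh(S/(2a)) = 1.476261

a=85.840 sag=40.882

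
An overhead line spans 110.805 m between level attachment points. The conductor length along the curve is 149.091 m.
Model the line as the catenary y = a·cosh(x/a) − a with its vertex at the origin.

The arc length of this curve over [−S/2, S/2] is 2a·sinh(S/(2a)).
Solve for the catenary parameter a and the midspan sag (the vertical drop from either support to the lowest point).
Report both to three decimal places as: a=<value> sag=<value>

a=40.332 sag=44.425

seed: a₀ = √(S³/(24(L−S))) = √(110.805³/(24·38.286)) = 38.478082
iter 1: u=1.439846  f(a)=+4.170e+00  f'(a)=-2.434e+00  a ← 38.478082 − (+4.170e+00/-2.434e+00) = 40.191200
iter 2: u=1.378473  f(a)=+2.947e-01  f'(a)=-2.101e+00  a ← 40.191200 − (+2.947e-01/-2.101e+00) = 40.331430
iter 3: u=1.373681  f(a)=+1.719e-03  f'(a)=-2.077e+00  a ← 40.331430 − (+1.719e-03/-2.077e+00) = 40.332257
iter 4: u=1.373652  f(a)=+5.922e-08  f'(a)=-2.077e+00  a ← 40.332257 − (+5.922e-08/-2.077e+00) = 40.332257
iter 5: u=1.373652  f(a)=+0.000e+00  f'(a)=-2.077e+00  a ← 40.332257 − (+0.000e+00/-2.077e+00) = 40.332257
converged: |Δa| < 1e-12 after 5 iterations
sag = a·(cosh(S/(2a)) − 1) = 40.332257·(cosh(1.373652) − 1) = 44.424586
T_max/T_min = cosh(S/(2a)) = 2.101465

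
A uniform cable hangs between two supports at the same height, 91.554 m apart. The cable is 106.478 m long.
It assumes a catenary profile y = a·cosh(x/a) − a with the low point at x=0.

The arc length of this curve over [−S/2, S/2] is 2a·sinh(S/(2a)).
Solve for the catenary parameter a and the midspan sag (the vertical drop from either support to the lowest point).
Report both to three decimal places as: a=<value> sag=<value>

a=47.380 sag=23.889

seed: a₀ = √(S³/(24(L−S))) = √(91.554³/(24·14.924)) = 46.287928
iter 1: u=0.988962  f(a)=+7.470e-01  f'(a)=-7.101e-01  a ← 46.287928 − (+7.470e-01/-7.101e-01) = 47.339892
iter 2: u=0.966986  f(a)=+2.623e-02  f'(a)=-6.611e-01  a ← 47.339892 − (+2.623e-02/-6.611e-01) = 47.379563
iter 3: u=0.966176  f(a)=+3.493e-05  f'(a)=-6.593e-01  a ← 47.379563 − (+3.493e-05/-6.593e-01) = 47.379616
iter 4: u=0.966175  f(a)=+6.213e-11  f'(a)=-6.593e-01  a ← 47.379616 − (+6.213e-11/-6.593e-01) = 47.379616
iter 5: u=0.966175  f(a)=-1.421e-14  f'(a)=-6.593e-01  a ← 47.379616 − (-1.421e-14/-6.593e-01) = 47.379616
converged: |Δa| < 1e-12 after 5 iterations
sag = a·(cosh(S/(2a)) − 1) = 47.379616·(cosh(0.966175) − 1) = 23.889025
T_max/T_min = cosh(S/(2a)) = 1.504205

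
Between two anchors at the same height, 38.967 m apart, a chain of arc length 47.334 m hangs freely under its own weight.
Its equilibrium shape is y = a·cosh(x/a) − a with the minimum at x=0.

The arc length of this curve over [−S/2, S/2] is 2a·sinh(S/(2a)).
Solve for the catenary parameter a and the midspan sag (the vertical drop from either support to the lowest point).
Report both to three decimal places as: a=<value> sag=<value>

seed: a₀ = √(S³/(24(L−S))) = √(38.967³/(24·8.367)) = 17.165440
iter 1: u=1.135042  f(a)=+5.558e-01  f'(a)=-1.106e+00  a ← 17.165440 − (+5.558e-01/-1.106e+00) = 17.667801
iter 2: u=1.102769  f(a)=+2.533e-02  f'(a)=-1.008e+00  a ← 17.667801 − (+2.533e-02/-1.008e+00) = 17.692942
iter 3: u=1.101202  f(a)=+5.819e-05  f'(a)=-1.003e+00  a ← 17.692942 − (+5.819e-05/-1.003e+00) = 17.693001
iter 4: u=1.101198  f(a)=+3.086e-10  f'(a)=-1.003e+00  a ← 17.693001 − (+3.086e-10/-1.003e+00) = 17.693001
iter 5: u=1.101198  f(a)=-7.105e-15  f'(a)=-1.003e+00  a ← 17.693001 − (-7.105e-15/-1.003e+00) = 17.693001
converged: |Δa| < 1e-12 after 5 iterations
sag = a·(cosh(S/(2a)) − 1) = 17.693001·(cosh(1.101198) − 1) = 11.856435
T_max/T_min = cosh(S/(2a)) = 1.670120

a=17.693 sag=11.856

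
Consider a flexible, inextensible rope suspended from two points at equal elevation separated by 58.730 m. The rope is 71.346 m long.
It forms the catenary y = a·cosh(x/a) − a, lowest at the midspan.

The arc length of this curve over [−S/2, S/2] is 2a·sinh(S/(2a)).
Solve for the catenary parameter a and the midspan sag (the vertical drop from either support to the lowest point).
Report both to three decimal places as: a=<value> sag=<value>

seed: a₀ = √(S³/(24(L−S))) = √(58.730³/(24·12.616)) = 25.865659
iter 1: u=1.135289  f(a)=+8.384e-01  f'(a)=-1.107e+00  a ← 25.865659 − (+8.384e-01/-1.107e+00) = 26.622937
iter 2: u=1.102996  f(a)=+3.823e-02  f'(a)=-1.008e+00  a ← 26.622937 − (+3.823e-02/-1.008e+00) = 26.660853
iter 3: u=1.101428  f(a)=+8.789e-05  f'(a)=-1.004e+00  a ← 26.660853 − (+8.789e-05/-1.004e+00) = 26.660940
iter 4: u=1.101424  f(a)=+4.669e-10  f'(a)=-1.004e+00  a ← 26.660940 − (+4.669e-10/-1.004e+00) = 26.660940
iter 5: u=1.101424  f(a)=+0.000e+00  f'(a)=-1.004e+00  a ← 26.660940 − (+0.000e+00/-1.004e+00) = 26.660940
converged: |Δa| < 1e-12 after 5 iterations
sag = a·(cosh(S/(2a)) − 1) = 26.660940·(cosh(1.101424) − 1) = 17.874087
T_max/T_min = cosh(S/(2a)) = 1.670422

a=26.661 sag=17.874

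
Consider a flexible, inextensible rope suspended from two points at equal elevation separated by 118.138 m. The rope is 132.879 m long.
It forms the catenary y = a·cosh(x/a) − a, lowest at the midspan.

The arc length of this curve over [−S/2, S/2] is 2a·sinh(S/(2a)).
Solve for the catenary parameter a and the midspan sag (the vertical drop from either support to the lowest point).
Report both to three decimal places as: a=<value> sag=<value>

a=69.510 sag=26.645

seed: a₀ = √(S³/(24(L−S))) = √(118.138³/(24·14.741)) = 68.267709
iter 1: u=0.865255  f(a)=+5.617e-01  f'(a)=-4.651e-01  a ← 68.267709 − (+5.617e-01/-4.651e-01) = 69.475586
iter 2: u=0.850212  f(a)=+1.526e-02  f'(a)=-4.401e-01  a ← 69.475586 − (+1.526e-02/-4.401e-01) = 69.510249
iter 3: u=0.849788  f(a)=+1.195e-05  f'(a)=-4.394e-01  a ← 69.510249 − (+1.195e-05/-4.394e-01) = 69.510276
iter 4: u=0.849788  f(a)=+7.361e-12  f'(a)=-4.394e-01  a ← 69.510276 − (+7.361e-12/-4.394e-01) = 69.510276
converged: |Δa| < 1e-12 after 4 iterations
sag = a·(cosh(S/(2a)) − 1) = 69.510276·(cosh(0.849788) − 1) = 26.645252
T_max/T_min = cosh(S/(2a)) = 1.383328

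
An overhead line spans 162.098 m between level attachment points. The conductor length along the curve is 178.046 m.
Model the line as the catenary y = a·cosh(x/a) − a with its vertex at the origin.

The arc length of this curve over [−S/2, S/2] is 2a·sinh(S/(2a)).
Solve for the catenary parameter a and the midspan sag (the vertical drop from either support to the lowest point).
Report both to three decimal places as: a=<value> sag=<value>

a=107.012 sag=32.188

seed: a₀ = √(S³/(24(L−S))) = √(162.098³/(24·15.948)) = 105.489140
iter 1: u=0.768316  f(a)=+4.774e-01  f'(a)=-3.206e-01  a ← 105.489140 − (+4.774e-01/-3.206e-01) = 106.978207
iter 2: u=0.757622  f(a)=+1.030e-02  f'(a)=-3.069e-01  a ← 106.978207 − (+1.030e-02/-3.069e-01) = 107.011756
iter 3: u=0.757384  f(a)=+5.024e-06  f'(a)=-3.066e-01  a ← 107.011756 − (+5.024e-06/-3.066e-01) = 107.011772
iter 4: u=0.757384  f(a)=+1.194e-12  f'(a)=-3.066e-01  a ← 107.011772 − (+1.194e-12/-3.066e-01) = 107.011772
converged: |Δa| < 1e-12 after 4 iterations
sag = a·(cosh(S/(2a)) − 1) = 107.011772·(cosh(0.757384) − 1) = 32.188134
T_max/T_min = cosh(S/(2a)) = 1.300791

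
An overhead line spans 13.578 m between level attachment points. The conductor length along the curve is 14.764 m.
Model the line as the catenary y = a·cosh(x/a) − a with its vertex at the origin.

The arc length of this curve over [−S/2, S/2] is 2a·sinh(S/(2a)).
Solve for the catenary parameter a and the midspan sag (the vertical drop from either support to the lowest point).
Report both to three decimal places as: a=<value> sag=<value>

a=9.498 sag=2.531

seed: a₀ = √(S³/(24(L−S))) = √(13.578³/(24·1.186)) = 9.377903
iter 1: u=0.723936  f(a)=+3.147e-02  f'(a)=-2.664e-01  a ← 9.377903 − (+3.147e-02/-2.664e-01) = 9.496011
iter 2: u=0.714932  f(a)=+6.044e-04  f'(a)=-2.563e-01  a ← 9.496011 − (+6.044e-04/-2.563e-01) = 9.498369
iter 3: u=0.714754  f(a)=+2.326e-07  f'(a)=-2.561e-01  a ← 9.498369 − (+2.326e-07/-2.561e-01) = 9.498370
iter 4: u=0.714754  f(a)=+3.197e-14  f'(a)=-2.561e-01  a ← 9.498370 − (+3.197e-14/-2.561e-01) = 9.498370
converged: |Δa| < 1e-12 after 4 iterations
sag = a·(cosh(S/(2a)) − 1) = 9.498370·(cosh(0.714754) − 1) = 2.531300
T_max/T_min = cosh(S/(2a)) = 1.266498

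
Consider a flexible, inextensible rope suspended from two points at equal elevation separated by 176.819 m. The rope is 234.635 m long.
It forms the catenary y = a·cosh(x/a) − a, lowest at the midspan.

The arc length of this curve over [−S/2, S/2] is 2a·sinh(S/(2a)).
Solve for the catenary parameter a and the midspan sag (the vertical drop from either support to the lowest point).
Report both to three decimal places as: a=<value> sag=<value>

a=66.008 sag=68.604

seed: a₀ = √(S³/(24(L−S))) = √(176.819³/(24·57.816)) = 63.119530
iter 1: u=1.400668  f(a)=+5.944e+00  f'(a)=-2.217e+00  a ← 63.119530 − (+5.944e+00/-2.217e+00) = 65.799893
iter 2: u=1.343612  f(a)=+3.996e-01  f'(a)=-1.928e+00  a ← 65.799893 − (+3.996e-01/-1.928e+00) = 66.007084
iter 3: u=1.339394  f(a)=+2.094e-03  f'(a)=-1.908e+00  a ← 66.007084 − (+2.094e-03/-1.908e+00) = 66.008181
iter 4: u=1.339372  f(a)=+5.814e-08  f'(a)=-1.908e+00  a ← 66.008181 − (+5.814e-08/-1.908e+00) = 66.008181
iter 5: u=1.339372  f(a)=+0.000e+00  f'(a)=-1.908e+00  a ← 66.008181 − (+0.000e+00/-1.908e+00) = 66.008181
converged: |Δa| < 1e-12 after 5 iterations
sag = a·(cosh(S/(2a)) − 1) = 66.008181·(cosh(1.339372) − 1) = 68.604135
T_max/T_min = cosh(S/(2a)) = 2.039328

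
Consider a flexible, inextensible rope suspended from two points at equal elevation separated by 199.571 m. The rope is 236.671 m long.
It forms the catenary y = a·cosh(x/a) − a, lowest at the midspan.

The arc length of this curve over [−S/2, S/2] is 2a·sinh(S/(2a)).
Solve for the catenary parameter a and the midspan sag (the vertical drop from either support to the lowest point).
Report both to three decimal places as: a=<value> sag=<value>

seed: a₀ = √(S³/(24(L−S))) = √(199.571³/(24·37.100)) = 94.482978
iter 1: u=1.056121  f(a)=+2.125e+00  f'(a)=-8.765e-01  a ← 94.482978 − (+2.125e+00/-8.765e-01) = 96.907280
iter 2: u=1.029701  f(a)=+8.453e-02  f'(a)=-8.080e-01  a ← 96.907280 − (+8.453e-02/-8.080e-01) = 97.011895
iter 3: u=1.028590  f(a)=+1.460e-04  f'(a)=-8.052e-01  a ← 97.011895 − (+1.460e-04/-8.052e-01) = 97.012076
iter 4: u=1.028588  f(a)=+4.377e-10  f'(a)=-8.052e-01  a ← 97.012076 − (+4.377e-10/-8.052e-01) = 97.012076
iter 5: u=1.028588  f(a)=-2.842e-14  f'(a)=-8.052e-01  a ← 97.012076 − (-2.842e-14/-8.052e-01) = 97.012076
converged: |Δa| < 1e-12 after 5 iterations
sag = a·(cosh(S/(2a)) − 1) = 97.012076·(cosh(1.028588) − 1) = 56.006333
T_max/T_min = cosh(S/(2a)) = 1.577313

a=97.012 sag=56.006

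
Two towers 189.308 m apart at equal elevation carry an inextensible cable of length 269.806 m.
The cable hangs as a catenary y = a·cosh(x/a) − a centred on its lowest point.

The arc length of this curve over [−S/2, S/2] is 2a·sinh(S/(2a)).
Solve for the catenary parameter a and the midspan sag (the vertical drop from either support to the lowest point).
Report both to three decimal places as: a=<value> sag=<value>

seed: a₀ = √(S³/(24(L−S))) = √(189.308³/(24·80.498)) = 59.259132
iter 1: u=1.597290  f(a)=+1.092e+01  f'(a)=-3.476e+00  a ← 59.259132 − (+1.092e+01/-3.476e+00) = 62.399141
iter 2: u=1.516912  f(a)=+9.276e-01  f'(a)=-2.908e+00  a ← 62.399141 − (+9.276e-01/-2.908e+00) = 62.718086
iter 3: u=1.509198  f(a)=+8.074e-03  f'(a)=-2.858e+00  a ← 62.718086 − (+8.074e-03/-2.858e+00) = 62.720911
iter 4: u=1.509130  f(a)=+6.234e-07  f'(a)=-2.857e+00  a ← 62.720911 − (+6.234e-07/-2.857e+00) = 62.720911
iter 5: u=1.509130  f(a)=+0.000e+00  f'(a)=-2.857e+00  a ← 62.720911 − (+0.000e+00/-2.857e+00) = 62.720911
converged: |Δa| < 1e-12 after 5 iterations
sag = a·(cosh(S/(2a)) − 1) = 62.720911·(cosh(1.509130) − 1) = 86.049825
T_max/T_min = cosh(S/(2a)) = 2.371948

a=62.721 sag=86.050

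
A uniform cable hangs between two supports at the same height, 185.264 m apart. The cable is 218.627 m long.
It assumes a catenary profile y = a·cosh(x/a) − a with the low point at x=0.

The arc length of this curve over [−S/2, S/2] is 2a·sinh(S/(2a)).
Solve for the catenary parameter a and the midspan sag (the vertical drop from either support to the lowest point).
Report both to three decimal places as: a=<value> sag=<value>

seed: a₀ = √(S³/(24(L−S))) = √(185.264³/(24·33.363)) = 89.114502
iter 1: u=1.039472  f(a)=+1.850e+00  f'(a)=-8.329e-01  a ← 89.114502 − (+1.850e+00/-8.329e-01) = 91.335186
iter 2: u=1.014198  f(a)=+7.139e-02  f'(a)=-7.697e-01  a ← 91.335186 − (+7.139e-02/-7.697e-01) = 91.427938
iter 3: u=1.013170  f(a)=+1.158e-04  f'(a)=-7.672e-01  a ← 91.427938 − (+1.158e-04/-7.672e-01) = 91.428089
iter 4: u=1.013168  f(a)=+3.060e-10  f'(a)=-7.672e-01  a ← 91.428089 − (+3.060e-10/-7.672e-01) = 91.428089
iter 5: u=1.013168  f(a)=+2.842e-14  f'(a)=-7.672e-01  a ← 91.428089 − (+2.842e-14/-7.672e-01) = 91.428089
converged: |Δa| < 1e-12 after 5 iterations
sag = a·(cosh(S/(2a)) − 1) = 91.428089·(cosh(1.013168) − 1) = 51.079934
T_max/T_min = cosh(S/(2a)) = 1.558690

a=91.428 sag=51.080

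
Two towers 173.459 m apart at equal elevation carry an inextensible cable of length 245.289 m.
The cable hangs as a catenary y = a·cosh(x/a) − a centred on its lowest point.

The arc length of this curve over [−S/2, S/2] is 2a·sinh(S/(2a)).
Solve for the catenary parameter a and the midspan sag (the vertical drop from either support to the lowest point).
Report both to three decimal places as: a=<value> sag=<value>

a=58.159 sag=77.577

seed: a₀ = √(S³/(24(L−S))) = √(173.459³/(24·71.830)) = 55.022042
iter 1: u=1.576268  f(a)=+9.470e+00  f'(a)=-3.320e+00  a ← 55.022042 − (+9.470e+00/-3.320e+00) = 57.874494
iter 2: u=1.498579  f(a)=+7.863e-01  f'(a)=-2.790e+00  a ← 57.874494 − (+7.863e-01/-2.790e+00) = 58.156348
iter 3: u=1.491316  f(a)=+6.504e-03  f'(a)=-2.744e+00  a ← 58.156348 − (+6.504e-03/-2.744e+00) = 58.158719
iter 4: u=1.491255  f(a)=+4.532e-07  f'(a)=-2.743e+00  a ← 58.158719 − (+4.532e-07/-2.743e+00) = 58.158719
iter 5: u=1.491255  f(a)=-5.684e-14  f'(a)=-2.743e+00  a ← 58.158719 − (-5.684e-14/-2.743e+00) = 58.158719
converged: |Δa| < 1e-12 after 5 iterations
sag = a·(cosh(S/(2a)) − 1) = 58.158719·(cosh(1.491255) − 1) = 77.576722
T_max/T_min = cosh(S/(2a)) = 2.333879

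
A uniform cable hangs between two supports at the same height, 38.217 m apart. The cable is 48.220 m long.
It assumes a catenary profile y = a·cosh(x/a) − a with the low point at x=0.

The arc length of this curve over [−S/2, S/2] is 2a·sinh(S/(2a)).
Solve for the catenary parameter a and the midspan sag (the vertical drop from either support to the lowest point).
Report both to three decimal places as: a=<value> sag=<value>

seed: a₀ = √(S³/(24(L−S))) = √(38.217³/(24·10.003)) = 15.248044
iter 1: u=1.253177  f(a)=+8.155e-01  f'(a)=-1.530e+00  a ← 15.248044 − (+8.155e-01/-1.530e+00) = 15.781044
iter 2: u=1.210851  f(a)=+4.471e-02  f'(a)=-1.366e+00  a ← 15.781044 − (+4.471e-02/-1.366e+00) = 15.813764
iter 3: u=1.208346  f(a)=+1.516e-04  f'(a)=-1.357e+00  a ← 15.813764 − (+1.516e-04/-1.357e+00) = 15.813876
iter 4: u=1.208338  f(a)=+1.757e-09  f'(a)=-1.357e+00  a ← 15.813876 − (+1.757e-09/-1.357e+00) = 15.813876
iter 5: u=1.208338  f(a)=+7.105e-15  f'(a)=-1.357e+00  a ← 15.813876 − (+7.105e-15/-1.357e+00) = 15.813876
converged: |Δa| < 1e-12 after 5 iterations
sag = a·(cosh(S/(2a)) − 1) = 15.813876·(cosh(1.208338) − 1) = 13.019625
T_max/T_min = cosh(S/(2a)) = 1.823304

a=15.814 sag=13.020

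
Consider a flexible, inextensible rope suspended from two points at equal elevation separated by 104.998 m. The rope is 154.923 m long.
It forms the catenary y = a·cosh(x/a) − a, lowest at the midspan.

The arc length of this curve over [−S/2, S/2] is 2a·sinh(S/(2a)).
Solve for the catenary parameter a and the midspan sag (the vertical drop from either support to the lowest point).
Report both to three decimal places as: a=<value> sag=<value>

seed: a₀ = √(S³/(24(L−S))) = √(104.998³/(24·49.925)) = 31.081852
iter 1: u=1.689056  f(a)=+7.625e+00  f'(a)=-4.227e+00  a ← 31.081852 − (+7.625e+00/-4.227e+00) = 32.885536
iter 2: u=1.596416  f(a)=+7.141e-01  f'(a)=-3.470e+00  a ← 32.885536 − (+7.141e-01/-3.470e+00) = 33.091354
iter 3: u=1.586487  f(a)=+7.692e-03  f'(a)=-3.395e+00  a ← 33.091354 − (+7.692e-03/-3.395e+00) = 33.093620
iter 4: u=1.586378  f(a)=+9.139e-07  f'(a)=-3.394e+00  a ← 33.093620 − (+9.139e-07/-3.394e+00) = 33.093620
iter 5: u=1.586378  f(a)=+2.842e-14  f'(a)=-3.394e+00  a ← 33.093620 − (+2.842e-14/-3.394e+00) = 33.093620
converged: |Δa| < 1e-12 after 5 iterations
sag = a·(cosh(S/(2a)) − 1) = 33.093620·(cosh(1.586378) − 1) = 51.141003
T_max/T_min = cosh(S/(2a)) = 2.545343

a=33.094 sag=51.141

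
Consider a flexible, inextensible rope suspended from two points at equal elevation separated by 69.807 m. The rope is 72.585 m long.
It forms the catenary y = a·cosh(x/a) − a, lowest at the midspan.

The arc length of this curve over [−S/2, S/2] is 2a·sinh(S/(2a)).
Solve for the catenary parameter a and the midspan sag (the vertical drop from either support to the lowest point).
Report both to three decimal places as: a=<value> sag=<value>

a=71.852 sag=8.646

seed: a₀ = √(S³/(24(L−S))) = √(69.807³/(24·2.778)) = 71.429354
iter 1: u=0.488644  f(a)=+3.335e-02  f'(a)=-7.966e-02  a ← 71.429354 − (+3.335e-02/-7.966e-02) = 71.848086
iter 2: u=0.485796  f(a)=+2.956e-04  f'(a)=-7.825e-02  a ← 71.848086 − (+2.956e-04/-7.825e-02) = 71.851864
iter 3: u=0.485770  f(a)=+2.367e-08  f'(a)=-7.824e-02  a ← 71.851864 − (+2.367e-08/-7.824e-02) = 71.851864
iter 4: u=0.485770  f(a)=-1.421e-14  f'(a)=-7.824e-02  a ← 71.851864 − (-1.421e-14/-7.824e-02) = 71.851864
converged: |Δa| < 1e-12 after 4 iterations
sag = a·(cosh(S/(2a)) − 1) = 71.851864·(cosh(0.485770) − 1) = 8.645564
T_max/T_min = cosh(S/(2a)) = 1.120325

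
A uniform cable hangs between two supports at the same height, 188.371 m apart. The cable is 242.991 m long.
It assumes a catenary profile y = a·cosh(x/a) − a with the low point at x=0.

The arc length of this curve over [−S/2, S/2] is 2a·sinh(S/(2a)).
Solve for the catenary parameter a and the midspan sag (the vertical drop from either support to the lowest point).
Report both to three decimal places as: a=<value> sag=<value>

a=74.326 sag=68.101

seed: a₀ = √(S³/(24(L−S))) = √(188.371³/(24·54.620)) = 71.406804
iter 1: u=1.318999  f(a)=+4.953e+00  f'(a)=-1.813e+00  a ← 71.406804 − (+4.953e+00/-1.813e+00) = 74.138608
iter 2: u=1.270397  f(a)=+2.984e-01  f'(a)=-1.601e+00  a ← 74.138608 − (+2.984e-01/-1.601e+00) = 74.325049
iter 3: u=1.267211  f(a)=+1.237e-03  f'(a)=-1.587e+00  a ← 74.325049 − (+1.237e-03/-1.587e+00) = 74.325828
iter 4: u=1.267197  f(a)=+2.144e-08  f'(a)=-1.587e+00  a ← 74.325828 − (+2.144e-08/-1.587e+00) = 74.325828
iter 5: u=1.267197  f(a)=+2.842e-14  f'(a)=-1.587e+00  a ← 74.325828 − (+2.842e-14/-1.587e+00) = 74.325828
converged: |Δa| < 1e-12 after 5 iterations
sag = a·(cosh(S/(2a)) − 1) = 74.325828·(cosh(1.267197) − 1) = 68.101295
T_max/T_min = cosh(S/(2a)) = 1.916253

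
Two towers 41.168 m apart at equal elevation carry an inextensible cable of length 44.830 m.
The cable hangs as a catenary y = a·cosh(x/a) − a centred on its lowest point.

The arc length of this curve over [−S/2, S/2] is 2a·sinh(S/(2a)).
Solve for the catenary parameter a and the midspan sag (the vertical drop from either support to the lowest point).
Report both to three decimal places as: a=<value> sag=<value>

seed: a₀ = √(S³/(24(L−S))) = √(41.168³/(24·3.662)) = 28.175710
iter 1: u=0.730558  f(a)=+9.897e-02  f'(a)=-2.741e-01  a ← 28.175710 − (+9.897e-02/-2.741e-01) = 28.536824
iter 2: u=0.721314  f(a)=+1.935e-03  f'(a)=-2.635e-01  a ← 28.536824 − (+1.935e-03/-2.635e-01) = 28.544168
iter 3: u=0.721128  f(a)=+7.722e-07  f'(a)=-2.632e-01  a ← 28.544168 − (+7.722e-07/-2.632e-01) = 28.544171
iter 4: u=0.721128  f(a)=+1.137e-13  f'(a)=-2.632e-01  a ← 28.544171 − (+1.137e-13/-2.632e-01) = 28.544171
converged: |Δa| < 1e-12 after 4 iterations
sag = a·(cosh(S/(2a)) − 1) = 28.544171·(cosh(0.721128) − 1) = 7.749106
T_max/T_min = cosh(S/(2a)) = 1.271478

a=28.544 sag=7.749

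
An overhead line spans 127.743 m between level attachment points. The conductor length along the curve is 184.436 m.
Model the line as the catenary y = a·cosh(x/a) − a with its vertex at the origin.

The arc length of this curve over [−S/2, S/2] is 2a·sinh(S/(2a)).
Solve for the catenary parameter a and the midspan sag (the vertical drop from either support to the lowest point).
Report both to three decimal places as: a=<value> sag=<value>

seed: a₀ = √(S³/(24(L−S))) = √(127.743³/(24·56.693)) = 39.141307
iter 1: u=1.631818  f(a)=+8.045e+00  f'(a)=-3.745e+00  a ← 39.141307 − (+8.045e+00/-3.745e+00) = 41.289301
iter 2: u=1.546926  f(a)=+7.097e-01  f'(a)=-3.111e+00  a ← 41.289301 − (+7.097e-01/-3.111e+00) = 41.517420
iter 3: u=1.538427  f(a)=+6.704e-03  f'(a)=-3.053e+00  a ← 41.517420 − (+6.704e-03/-3.053e+00) = 41.519616
iter 4: u=1.538345  f(a)=+6.107e-07  f'(a)=-3.052e+00  a ← 41.519616 − (+6.107e-07/-3.052e+00) = 41.519616
iter 5: u=1.538345  f(a)=+2.842e-14  f'(a)=-3.052e+00  a ← 41.519616 − (+2.842e-14/-3.052e+00) = 41.519616
converged: |Δa| < 1e-12 after 5 iterations
sag = a·(cosh(S/(2a)) − 1) = 41.519616·(cosh(1.538345) − 1) = 59.614147
T_max/T_min = cosh(S/(2a)) = 2.435807

a=41.520 sag=59.614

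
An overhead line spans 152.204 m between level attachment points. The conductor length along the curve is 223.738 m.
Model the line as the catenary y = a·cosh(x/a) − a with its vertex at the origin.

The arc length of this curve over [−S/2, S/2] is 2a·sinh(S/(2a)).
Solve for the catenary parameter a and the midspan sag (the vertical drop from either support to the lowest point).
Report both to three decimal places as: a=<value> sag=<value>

a=48.221 sag=73.598

seed: a₀ = √(S³/(24(L−S))) = √(152.204³/(24·71.534)) = 45.318677
iter 1: u=1.679263  f(a)=+1.079e+01  f'(a)=-4.142e+00  a ← 45.318677 − (+1.079e+01/-4.142e+00) = 47.924019
iter 2: u=1.587972  f(a)=+1.000e+00  f'(a)=-3.406e+00  a ← 47.924019 − (+1.000e+00/-3.406e+00) = 48.217735
iter 3: u=1.578299  f(a)=+1.054e-02  f'(a)=-3.335e+00  a ← 48.217735 − (+1.054e-02/-3.335e+00) = 48.220896
iter 4: u=1.578195  f(a)=+1.198e-06  f'(a)=-3.334e+00  a ← 48.220896 − (+1.198e-06/-3.334e+00) = 48.220896
iter 5: u=1.578195  f(a)=-2.842e-14  f'(a)=-3.334e+00  a ← 48.220896 − (-2.842e-14/-3.334e+00) = 48.220896
converged: |Δa| < 1e-12 after 5 iterations
sag = a·(cosh(S/(2a)) − 1) = 48.220896·(cosh(1.578195) − 1) = 73.598347
T_max/T_min = cosh(S/(2a)) = 2.526275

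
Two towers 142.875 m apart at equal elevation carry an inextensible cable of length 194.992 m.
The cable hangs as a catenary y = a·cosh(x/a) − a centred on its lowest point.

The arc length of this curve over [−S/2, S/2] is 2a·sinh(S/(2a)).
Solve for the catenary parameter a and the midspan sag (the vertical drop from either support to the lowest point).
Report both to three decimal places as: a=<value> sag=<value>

a=50.735 sag=59.172

seed: a₀ = √(S³/(24(L−S))) = √(142.875³/(24·52.117)) = 48.287980
iter 1: u=1.479405  f(a)=+6.010e+00  f'(a)=-2.669e+00  a ← 48.287980 − (+6.010e+00/-2.669e+00) = 50.539227
iter 2: u=1.413506  f(a)=+4.458e-01  f'(a)=-2.287e+00  a ← 50.539227 − (+4.458e-01/-2.287e+00) = 50.734181
iter 3: u=1.408074  f(a)=+2.888e-03  f'(a)=-2.257e+00  a ← 50.734181 − (+2.888e-03/-2.257e+00) = 50.735461
iter 4: u=1.408039  f(a)=+1.229e-07  f'(a)=-2.257e+00  a ← 50.735461 − (+1.229e-07/-2.257e+00) = 50.735461
iter 5: u=1.408039  f(a)=+0.000e+00  f'(a)=-2.257e+00  a ← 50.735461 − (+0.000e+00/-2.257e+00) = 50.735461
converged: |Δa| < 1e-12 after 5 iterations
sag = a·(cosh(S/(2a)) − 1) = 50.735461·(cosh(1.408039) − 1) = 59.171577
T_max/T_min = cosh(S/(2a)) = 2.166277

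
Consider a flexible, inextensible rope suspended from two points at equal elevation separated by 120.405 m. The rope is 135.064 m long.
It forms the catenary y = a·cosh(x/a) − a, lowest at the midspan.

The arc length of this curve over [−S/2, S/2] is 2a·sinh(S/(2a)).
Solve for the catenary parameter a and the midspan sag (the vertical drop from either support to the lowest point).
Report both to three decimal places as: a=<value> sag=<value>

a=71.690 sag=26.799

seed: a₀ = √(S³/(24(L−S))) = √(120.405³/(24·14.659)) = 70.438320
iter 1: u=0.854684  f(a)=+5.448e-01  f'(a)=-4.474e-01  a ← 70.438320 − (+5.448e-01/-4.474e-01) = 71.655974
iter 2: u=0.840160  f(a)=+1.445e-02  f'(a)=-4.240e-01  a ← 71.655974 − (+1.445e-02/-4.240e-01) = 71.690052
iter 3: u=0.839761  f(a)=+1.078e-05  f'(a)=-4.234e-01  a ← 71.690052 − (+1.078e-05/-4.234e-01) = 71.690078
iter 4: u=0.839761  f(a)=+5.997e-12  f'(a)=-4.233e-01  a ← 71.690078 − (+5.997e-12/-4.233e-01) = 71.690078
converged: |Δa| < 1e-12 after 4 iterations
sag = a·(cosh(S/(2a)) − 1) = 71.690078·(cosh(0.839761) − 1) = 26.798695
T_max/T_min = cosh(S/(2a)) = 1.373813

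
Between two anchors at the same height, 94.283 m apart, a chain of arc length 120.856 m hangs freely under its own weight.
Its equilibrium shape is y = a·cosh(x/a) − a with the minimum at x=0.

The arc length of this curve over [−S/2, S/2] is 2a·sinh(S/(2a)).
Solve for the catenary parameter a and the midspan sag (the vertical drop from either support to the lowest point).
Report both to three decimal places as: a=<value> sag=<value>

a=37.694 sag=33.527

seed: a₀ = √(S³/(24(L−S))) = √(94.283³/(24·26.573)) = 36.251349
iter 1: u=1.300407  f(a)=+2.339e+00  f'(a)=-1.729e+00  a ← 36.251349 − (+2.339e+00/-1.729e+00) = 37.604092
iter 2: u=1.253627  f(a)=+1.373e-01  f'(a)=-1.532e+00  a ← 37.604092 − (+1.373e-01/-1.532e+00) = 37.693741
iter 3: u=1.250645  f(a)=+5.384e-04  f'(a)=-1.520e+00  a ← 37.693741 − (+5.384e-04/-1.520e+00) = 37.694095
iter 4: u=1.250634  f(a)=+8.350e-09  f'(a)=-1.520e+00  a ← 37.694095 − (+8.350e-09/-1.520e+00) = 37.694095
iter 5: u=1.250634  f(a)=+0.000e+00  f'(a)=-1.520e+00  a ← 37.694095 − (+0.000e+00/-1.520e+00) = 37.694095
converged: |Δa| < 1e-12 after 5 iterations
sag = a·(cosh(S/(2a)) − 1) = 37.694095·(cosh(1.250634) − 1) = 33.526604
T_max/T_min = cosh(S/(2a)) = 1.889439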